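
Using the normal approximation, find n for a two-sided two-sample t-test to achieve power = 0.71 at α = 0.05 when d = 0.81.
n = 20 per group

Sample size formula (two-sample t-test, normal approximation):
n = 2 · ((z_{α/2} + z_β) / d)²

z_{α/2} = 1.960 (for α = 0.05, two-sided)
z_β = 0.553 (for power = 0.71)
d = 0.81

n = 2 · ((1.960 + 0.553) / 0.81)²
n = 2 · (3.102)²
n ≈ 19.24
Round up to the next whole number: n = 20 per group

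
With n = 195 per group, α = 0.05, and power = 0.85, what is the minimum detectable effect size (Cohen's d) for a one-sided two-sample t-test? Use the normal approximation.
d ≈ 0.27

Minimum detectable effect (two-sample t-test, normal approximation):
d = (z_α + z_β) / √(n/2)
d = (1.645 + 1.036) / √(195/2)
d = 2.681 / 9.874
d ≈ 0.27

By Cohen's convention (0.2 small / 0.5 medium / 0.8 large): small effect.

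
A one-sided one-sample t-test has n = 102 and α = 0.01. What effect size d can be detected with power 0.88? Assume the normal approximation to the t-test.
d ≈ 0.35

Minimum detectable effect (one-sample t-test, normal approximation):
d = (z_α + z_β) / √n
d = (2.326 + 1.175) / √102
d = 3.501 / 10.100
d ≈ 0.35

By Cohen's convention (0.2 small / 0.5 medium / 0.8 large): small effect.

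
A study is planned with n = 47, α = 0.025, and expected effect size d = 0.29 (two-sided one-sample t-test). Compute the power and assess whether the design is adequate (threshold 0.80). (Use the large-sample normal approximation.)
Power ≈ 0.40; the study is underpowered (power < 0.80)

Power calculation (one-sample t-test, normal approximation):
z_β = d · √n - z_{α/2}
z_β = 0.29 · √47 - 2.241
z_β = 0.29 · 6.856 - 2.241
z_β = -0.253

Power = Φ(z_β) = Φ(-0.253) ≈ 0.400

Effect size d = 0.29 is small by Cohen's convention (0.2/0.5/0.8).

Threshold: power ≥ 0.80 is conventionally adequate.
Power ≈ 0.40 → the study is underpowered (power < 0.80).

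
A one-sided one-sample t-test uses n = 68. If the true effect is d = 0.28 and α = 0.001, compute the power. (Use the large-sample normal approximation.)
Power ≈ 0.22

Power calculation (one-sample t-test, normal approximation):
z_β = d · √n - z_α
z_β = 0.28 · √68 - 3.090
z_β = 0.28 · 8.246 - 3.090
z_β = -0.781

Power = Φ(z_β) = Φ(-0.781) ≈ 0.217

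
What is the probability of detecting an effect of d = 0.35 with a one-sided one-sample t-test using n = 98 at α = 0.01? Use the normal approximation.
Power ≈ 0.87

Power calculation (one-sample t-test, normal approximation):
z_β = d · √n - z_α
z_β = 0.35 · √98 - 2.326
z_β = 0.35 · 9.899 - 2.326
z_β = 1.138

Power = Φ(z_β) = Φ(1.138) ≈ 0.873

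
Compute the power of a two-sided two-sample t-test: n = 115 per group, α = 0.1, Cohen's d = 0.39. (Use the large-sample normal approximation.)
Power ≈ 0.91

Power calculation (two-sample t-test, normal approximation):
z_β = d · √(n/2) - z_{α/2}
z_β = 0.39 · √(115/2) - 1.645
z_β = 0.39 · 7.583 - 1.645
z_β = 1.312

Power = Φ(z_β) = Φ(1.312) ≈ 0.905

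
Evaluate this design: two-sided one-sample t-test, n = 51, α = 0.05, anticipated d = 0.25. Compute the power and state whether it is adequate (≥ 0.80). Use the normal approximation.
Power ≈ 0.43; the study is underpowered (power < 0.80)

Power calculation (one-sample t-test, normal approximation):
z_β = d · √n - z_{α/2}
z_β = 0.25 · √51 - 1.960
z_β = 0.25 · 7.141 - 1.960
z_β = -0.175

Power = Φ(z_β) = Φ(-0.175) ≈ 0.431

Effect size d = 0.25 is small by Cohen's convention (0.2/0.5/0.8).

Threshold: power ≥ 0.80 is conventionally adequate.
Power ≈ 0.43 → the study is underpowered (power < 0.80).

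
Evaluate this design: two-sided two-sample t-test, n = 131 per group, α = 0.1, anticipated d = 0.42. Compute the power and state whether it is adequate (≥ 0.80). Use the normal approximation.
Power ≈ 0.96; the study is adequately powered (power ≥ 0.80)

Power calculation (two-sample t-test, normal approximation):
z_β = d · √(n/2) - z_{α/2}
z_β = 0.42 · √(131/2) - 1.645
z_β = 0.42 · 8.093 - 1.645
z_β = 1.754

Power = Φ(z_β) = Φ(1.754) ≈ 0.960

Effect size d = 0.42 is small by Cohen's convention (0.2/0.5/0.8).

Threshold: power ≥ 0.80 is conventionally adequate.
Power ≈ 0.96 → the study is adequately powered (power ≥ 0.80).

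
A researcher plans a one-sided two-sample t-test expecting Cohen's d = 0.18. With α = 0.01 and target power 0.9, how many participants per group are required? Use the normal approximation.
n = 804 per group

Sample size formula (two-sample t-test, normal approximation):
n = 2 · ((z_α + z_β) / d)²

z_α = 2.326 (for α = 0.01, one-sided)
z_β = 1.282 (for power = 0.9)
d = 0.18

n = 2 · ((2.326 + 1.282) / 0.18)²
n = 2 · (20.044)²
n ≈ 803.52
Round up to the next whole number: n = 804 per group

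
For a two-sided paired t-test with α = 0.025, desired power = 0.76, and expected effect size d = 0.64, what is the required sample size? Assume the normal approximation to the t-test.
n = 22 pairs

Sample size formula (paired t-test, normal approximation):
n = ((z_{α/2} + z_β) / d)²

z_{α/2} = 2.241 (for α = 0.025, two-sided)
z_β = 0.706 (for power = 0.76)
d = 0.64

n = ((2.241 + 0.706) / 0.64)²
n = (4.605)²
n ≈ 21.21
Round up to the next whole number: n = 22 pairs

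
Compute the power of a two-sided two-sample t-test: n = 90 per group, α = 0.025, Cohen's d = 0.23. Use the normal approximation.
Power ≈ 0.24

Power calculation (two-sample t-test, normal approximation):
z_β = d · √(n/2) - z_{α/2}
z_β = 0.23 · √(90/2) - 2.241
z_β = 0.23 · 6.708 - 2.241
z_β = -0.699

Power = Φ(z_β) = Φ(-0.699) ≈ 0.242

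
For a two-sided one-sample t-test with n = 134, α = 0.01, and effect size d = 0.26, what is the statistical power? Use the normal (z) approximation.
Power ≈ 0.67

Power calculation (one-sample t-test, normal approximation):
z_β = d · √n - z_{α/2}
z_β = 0.26 · √134 - 2.576
z_β = 0.26 · 11.576 - 2.576
z_β = 0.434

Power = Φ(z_β) = Φ(0.434) ≈ 0.668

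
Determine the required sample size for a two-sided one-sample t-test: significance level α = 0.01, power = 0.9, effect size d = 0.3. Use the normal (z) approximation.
n = 166

Sample size formula (one-sample t-test, normal approximation):
n = ((z_{α/2} + z_β) / d)²

z_{α/2} = 2.576 (for α = 0.01, two-sided)
z_β = 1.282 (for power = 0.9)
d = 0.3

n = ((2.576 + 1.282) / 0.3)²
n = (12.860)²
n ≈ 165.38
Round up to the next whole number: n = 166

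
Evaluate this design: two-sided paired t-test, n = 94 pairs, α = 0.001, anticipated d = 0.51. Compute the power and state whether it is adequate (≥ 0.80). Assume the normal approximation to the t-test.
Power ≈ 0.95; the study is adequately powered (power ≥ 0.80)

Power calculation (paired t-test, normal approximation):
z_β = d · √n - z_{α/2}
z_β = 0.51 · √94 - 3.291
z_β = 0.51 · 9.695 - 3.291
z_β = 1.654

Power = Φ(z_β) = Φ(1.654) ≈ 0.951

Effect size d = 0.51 is medium by Cohen's convention (0.2/0.5/0.8).

Threshold: power ≥ 0.80 is conventionally adequate.
Power ≈ 0.95 → the study is adequately powered (power ≥ 0.80).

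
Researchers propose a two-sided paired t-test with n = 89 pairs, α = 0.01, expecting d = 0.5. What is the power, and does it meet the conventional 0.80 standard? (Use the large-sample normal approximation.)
Power ≈ 0.98; the study is adequately powered (power ≥ 0.80)

Power calculation (paired t-test, normal approximation):
z_β = d · √n - z_{α/2}
z_β = 0.5 · √89 - 2.576
z_β = 0.5 · 9.434 - 2.576
z_β = 2.141

Power = Φ(z_β) = Φ(2.141) ≈ 0.984

Effect size d = 0.5 is medium by Cohen's convention (0.2/0.5/0.8).

Threshold: power ≥ 0.80 is conventionally adequate.
Power ≈ 0.98 → the study is adequately powered (power ≥ 0.80).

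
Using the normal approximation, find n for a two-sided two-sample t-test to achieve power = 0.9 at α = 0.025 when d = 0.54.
n = 86 per group

Sample size formula (two-sample t-test, normal approximation):
n = 2 · ((z_{α/2} + z_β) / d)²

z_{α/2} = 2.241 (for α = 0.025, two-sided)
z_β = 1.282 (for power = 0.9)
d = 0.54

n = 2 · ((2.241 + 1.282) / 0.54)²
n = 2 · (6.524)²
n ≈ 85.13
Round up to the next whole number: n = 86 per group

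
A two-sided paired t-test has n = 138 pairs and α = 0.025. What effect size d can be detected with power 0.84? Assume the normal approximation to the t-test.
d ≈ 0.28

Minimum detectable effect (paired t-test, normal approximation):
d = (z_{α/2} + z_β) / √n
d = (2.241 + 0.994) / √138
d = 3.236 / 11.747
d ≈ 0.28

By Cohen's convention (0.2 small / 0.5 medium / 0.8 large): small effect.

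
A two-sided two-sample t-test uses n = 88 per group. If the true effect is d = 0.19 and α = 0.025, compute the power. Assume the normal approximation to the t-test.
Power ≈ 0.16

Power calculation (two-sample t-test, normal approximation):
z_β = d · √(n/2) - z_{α/2}
z_β = 0.19 · √(88/2) - 2.241
z_β = 0.19 · 6.633 - 2.241
z_β = -0.981

Power = Φ(z_β) = Φ(-0.981) ≈ 0.163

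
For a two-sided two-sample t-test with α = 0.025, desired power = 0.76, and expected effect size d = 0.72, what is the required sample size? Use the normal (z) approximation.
n = 34 per group

Sample size formula (two-sample t-test, normal approximation):
n = 2 · ((z_{α/2} + z_β) / d)²

z_{α/2} = 2.241 (for α = 0.025, two-sided)
z_β = 0.706 (for power = 0.76)
d = 0.72

n = 2 · ((2.241 + 0.706) / 0.72)²
n = 2 · (4.093)²
n ≈ 33.51
Round up to the next whole number: n = 34 per group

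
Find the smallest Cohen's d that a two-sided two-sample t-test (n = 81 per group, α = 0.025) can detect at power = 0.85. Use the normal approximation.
d ≈ 0.52

Minimum detectable effect (two-sample t-test, normal approximation):
d = (z_{α/2} + z_β) / √(n/2)
d = (2.241 + 1.036) / √(81/2)
d = 3.278 / 6.364
d ≈ 0.52

By Cohen's convention (0.2 small / 0.5 medium / 0.8 large): medium effect.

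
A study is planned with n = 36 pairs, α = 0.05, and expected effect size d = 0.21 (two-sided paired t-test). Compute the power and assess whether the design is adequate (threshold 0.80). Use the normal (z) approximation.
Power ≈ 0.24; the study is underpowered (power < 0.80)

Power calculation (paired t-test, normal approximation):
z_β = d · √n - z_{α/2}
z_β = 0.21 · √36 - 1.960
z_β = 0.21 · 6.000 - 1.960
z_β = -0.700

Power = Φ(z_β) = Φ(-0.700) ≈ 0.242

Effect size d = 0.21 is small by Cohen's convention (0.2/0.5/0.8).

Threshold: power ≥ 0.80 is conventionally adequate.
Power ≈ 0.24 → the study is underpowered (power < 0.80).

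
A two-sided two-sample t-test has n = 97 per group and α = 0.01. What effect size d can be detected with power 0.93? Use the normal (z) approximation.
d ≈ 0.58

Minimum detectable effect (two-sample t-test, normal approximation):
d = (z_{α/2} + z_β) / √(n/2)
d = (2.576 + 1.476) / √(97/2)
d = 4.052 / 6.964
d ≈ 0.58

By Cohen's convention (0.2 small / 0.5 medium / 0.8 large): medium effect.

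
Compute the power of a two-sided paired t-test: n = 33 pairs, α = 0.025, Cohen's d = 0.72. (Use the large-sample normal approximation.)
Power ≈ 0.97

Power calculation (paired t-test, normal approximation):
z_β = d · √n - z_{α/2}
z_β = 0.72 · √33 - 2.241
z_β = 0.72 · 5.745 - 2.241
z_β = 1.895

Power = Φ(z_β) = Φ(1.895) ≈ 0.971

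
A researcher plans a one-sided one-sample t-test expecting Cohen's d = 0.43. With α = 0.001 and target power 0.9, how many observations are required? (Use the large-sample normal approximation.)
n = 104

Sample size formula (one-sample t-test, normal approximation):
n = ((z_α + z_β) / d)²

z_α = 3.090 (for α = 0.001, one-sided)
z_β = 1.282 (for power = 0.9)
d = 0.43

n = ((3.090 + 1.282) / 0.43)²
n = (10.167)²
n ≈ 103.37
Round up to the next whole number: n = 104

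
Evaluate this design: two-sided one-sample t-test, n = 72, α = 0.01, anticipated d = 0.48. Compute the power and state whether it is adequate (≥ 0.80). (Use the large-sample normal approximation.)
Power ≈ 0.93; the study is adequately powered (power ≥ 0.80)

Power calculation (one-sample t-test, normal approximation):
z_β = d · √n - z_{α/2}
z_β = 0.48 · √72 - 2.576
z_β = 0.48 · 8.485 - 2.576
z_β = 1.497

Power = Φ(z_β) = Φ(1.497) ≈ 0.933

Effect size d = 0.48 is small by Cohen's convention (0.2/0.5/0.8).

Threshold: power ≥ 0.80 is conventionally adequate.
Power ≈ 0.93 → the study is adequately powered (power ≥ 0.80).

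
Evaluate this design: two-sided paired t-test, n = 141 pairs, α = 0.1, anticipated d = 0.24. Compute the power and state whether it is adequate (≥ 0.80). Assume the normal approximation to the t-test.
Power ≈ 0.89; the study is adequately powered (power ≥ 0.80)

Power calculation (paired t-test, normal approximation):
z_β = d · √n - z_{α/2}
z_β = 0.24 · √141 - 1.645
z_β = 0.24 · 11.874 - 1.645
z_β = 1.205

Power = Φ(z_β) = Φ(1.205) ≈ 0.886

Effect size d = 0.24 is small by Cohen's convention (0.2/0.5/0.8).

Threshold: power ≥ 0.80 is conventionally adequate.
Power ≈ 0.89 → the study is adequately powered (power ≥ 0.80).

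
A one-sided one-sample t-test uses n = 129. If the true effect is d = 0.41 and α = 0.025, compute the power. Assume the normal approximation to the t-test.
Power ≈ 1.00

Power calculation (one-sample t-test, normal approximation):
z_β = d · √n - z_α
z_β = 0.41 · √129 - 1.960
z_β = 0.41 · 11.358 - 1.960
z_β = 2.697

Power = Φ(z_β) = Φ(2.697) ≈ 0.996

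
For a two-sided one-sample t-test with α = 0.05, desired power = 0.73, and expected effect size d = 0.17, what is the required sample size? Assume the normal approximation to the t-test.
n = 230

Sample size formula (one-sample t-test, normal approximation):
n = ((z_{α/2} + z_β) / d)²

z_{α/2} = 1.960 (for α = 0.05, two-sided)
z_β = 0.613 (for power = 0.73)
d = 0.17

n = ((1.960 + 0.613) / 0.17)²
n = (15.135)²
n ≈ 229.07
Round up to the next whole number: n = 230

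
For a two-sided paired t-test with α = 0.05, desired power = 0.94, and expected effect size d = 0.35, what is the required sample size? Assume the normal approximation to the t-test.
n = 101 pairs

Sample size formula (paired t-test, normal approximation):
n = ((z_{α/2} + z_β) / d)²

z_{α/2} = 1.960 (for α = 0.05, two-sided)
z_β = 1.555 (for power = 0.94)
d = 0.35

n = ((1.960 + 1.555) / 0.35)²
n = (10.043)²
n ≈ 100.86
Round up to the next whole number: n = 101 pairs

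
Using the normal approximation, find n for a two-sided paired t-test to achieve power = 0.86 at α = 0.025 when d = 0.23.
n = 209 pairs

Sample size formula (paired t-test, normal approximation):
n = ((z_{α/2} + z_β) / d)²

z_{α/2} = 2.241 (for α = 0.025, two-sided)
z_β = 1.080 (for power = 0.86)
d = 0.23

n = ((2.241 + 1.080) / 0.23)²
n = (14.439)²
n ≈ 208.48
Round up to the next whole number: n = 209 pairs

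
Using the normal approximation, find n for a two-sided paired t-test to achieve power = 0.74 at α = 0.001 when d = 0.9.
n = 20 pairs

Sample size formula (paired t-test, normal approximation):
n = ((z_{α/2} + z_β) / d)²

z_{α/2} = 3.291 (for α = 0.001, two-sided)
z_β = 0.643 (for power = 0.74)
d = 0.9

n = ((3.291 + 0.643) / 0.9)²
n = (4.371)²
n ≈ 19.11
Round up to the next whole number: n = 20 pairs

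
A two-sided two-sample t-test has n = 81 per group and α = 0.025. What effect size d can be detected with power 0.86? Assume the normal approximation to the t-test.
d ≈ 0.52

Minimum detectable effect (two-sample t-test, normal approximation):
d = (z_{α/2} + z_β) / √(n/2)
d = (2.241 + 1.080) / √(81/2)
d = 3.322 / 6.364
d ≈ 0.52

By Cohen's convention (0.2 small / 0.5 medium / 0.8 large): medium effect.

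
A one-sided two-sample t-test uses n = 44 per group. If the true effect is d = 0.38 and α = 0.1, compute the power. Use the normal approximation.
Power ≈ 0.69

Power calculation (two-sample t-test, normal approximation):
z_β = d · √(n/2) - z_α
z_β = 0.38 · √(44/2) - 1.282
z_β = 0.38 · 4.690 - 1.282
z_β = 0.501

Power = Φ(z_β) = Φ(0.501) ≈ 0.692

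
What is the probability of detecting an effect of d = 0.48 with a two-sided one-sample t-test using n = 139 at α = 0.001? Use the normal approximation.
Power ≈ 0.99

Power calculation (one-sample t-test, normal approximation):
z_β = d · √n - z_{α/2}
z_β = 0.48 · √139 - 3.291
z_β = 0.48 · 11.790 - 3.291
z_β = 2.369

Power = Φ(z_β) = Φ(2.369) ≈ 0.991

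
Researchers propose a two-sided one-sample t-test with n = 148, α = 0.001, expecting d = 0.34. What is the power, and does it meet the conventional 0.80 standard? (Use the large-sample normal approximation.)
Power ≈ 0.80; the study is adequately powered (power ≥ 0.80)

Power calculation (one-sample t-test, normal approximation):
z_β = d · √n - z_{α/2}
z_β = 0.34 · √148 - 3.291
z_β = 0.34 · 12.166 - 3.291
z_β = 0.846

Power = Φ(z_β) = Φ(0.846) ≈ 0.801

Effect size d = 0.34 is small by Cohen's convention (0.2/0.5/0.8).

Threshold: power ≥ 0.80 is conventionally adequate.
Power ≈ 0.80 → the study is adequately powered (power ≥ 0.80).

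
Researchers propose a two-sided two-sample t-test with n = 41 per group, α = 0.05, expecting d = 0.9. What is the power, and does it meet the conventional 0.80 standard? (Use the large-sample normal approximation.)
Power ≈ 0.98; the study is adequately powered (power ≥ 0.80)

Power calculation (two-sample t-test, normal approximation):
z_β = d · √(n/2) - z_{α/2}
z_β = 0.9 · √(41/2) - 1.960
z_β = 0.9 · 4.528 - 1.960
z_β = 2.115

Power = Φ(z_β) = Φ(2.115) ≈ 0.983

Effect size d = 0.9 is large by Cohen's convention (0.2/0.5/0.8).

Threshold: power ≥ 0.80 is conventionally adequate.
Power ≈ 0.98 → the study is adequately powered (power ≥ 0.80).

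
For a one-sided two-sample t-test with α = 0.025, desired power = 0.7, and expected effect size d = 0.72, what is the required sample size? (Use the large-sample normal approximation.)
n = 24 per group

Sample size formula (two-sample t-test, normal approximation):
n = 2 · ((z_α + z_β) / d)²

z_α = 1.960 (for α = 0.025, one-sided)
z_β = 0.524 (for power = 0.7)
d = 0.72

n = 2 · ((1.960 + 0.524) / 0.72)²
n = 2 · (3.450)²
n ≈ 23.80
Round up to the next whole number: n = 24 per group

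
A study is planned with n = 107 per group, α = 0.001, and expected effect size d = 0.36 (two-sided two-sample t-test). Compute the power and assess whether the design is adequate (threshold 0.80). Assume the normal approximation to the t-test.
Power ≈ 0.26; the study is underpowered (power < 0.80)

Power calculation (two-sample t-test, normal approximation):
z_β = d · √(n/2) - z_{α/2}
z_β = 0.36 · √(107/2) - 3.291
z_β = 0.36 · 7.314 - 3.291
z_β = -0.657

Power = Φ(z_β) = Φ(-0.657) ≈ 0.255

Effect size d = 0.36 is small by Cohen's convention (0.2/0.5/0.8).

Threshold: power ≥ 0.80 is conventionally adequate.
Power ≈ 0.26 → the study is underpowered (power < 0.80).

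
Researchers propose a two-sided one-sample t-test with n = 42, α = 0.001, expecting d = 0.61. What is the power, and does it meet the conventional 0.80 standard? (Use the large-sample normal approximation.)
Power ≈ 0.75; the study is underpowered (power < 0.80)

Power calculation (one-sample t-test, normal approximation):
z_β = d · √n - z_{α/2}
z_β = 0.61 · √42 - 3.291
z_β = 0.61 · 6.481 - 3.291
z_β = 0.663

Power = Φ(z_β) = Φ(0.663) ≈ 0.746

Effect size d = 0.61 is medium by Cohen's convention (0.2/0.5/0.8).

Threshold: power ≥ 0.80 is conventionally adequate.
Power ≈ 0.75 → the study is underpowered (power < 0.80).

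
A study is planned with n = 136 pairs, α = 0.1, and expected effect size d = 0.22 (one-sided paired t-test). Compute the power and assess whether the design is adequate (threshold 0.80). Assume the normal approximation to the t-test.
Power ≈ 0.90; the study is adequately powered (power ≥ 0.80)

Power calculation (paired t-test, normal approximation):
z_β = d · √n - z_α
z_β = 0.22 · √136 - 1.282
z_β = 0.22 · 11.662 - 1.282
z_β = 1.284

Power = Φ(z_β) = Φ(1.284) ≈ 0.900

Effect size d = 0.22 is small by Cohen's convention (0.2/0.5/0.8).

Threshold: power ≥ 0.80 is conventionally adequate.
Power ≈ 0.90 → the study is adequately powered (power ≥ 0.80).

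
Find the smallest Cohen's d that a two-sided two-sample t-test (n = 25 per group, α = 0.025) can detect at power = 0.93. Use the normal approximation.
d ≈ 1.05

Minimum detectable effect (two-sample t-test, normal approximation):
d = (z_{α/2} + z_β) / √(n/2)
d = (2.241 + 1.476) / √(25/2)
d = 3.717 / 3.536
d ≈ 1.05

By Cohen's convention (0.2 small / 0.5 medium / 0.8 large): large effect.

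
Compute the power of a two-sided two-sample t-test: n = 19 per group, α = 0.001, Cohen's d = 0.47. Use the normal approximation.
Power ≈ 0.03

Power calculation (two-sample t-test, normal approximation):
z_β = d · √(n/2) - z_{α/2}
z_β = 0.47 · √(19/2) - 3.291
z_β = 0.47 · 3.082 - 3.291
z_β = -1.842

Power = Φ(z_β) = Φ(-1.842) ≈ 0.033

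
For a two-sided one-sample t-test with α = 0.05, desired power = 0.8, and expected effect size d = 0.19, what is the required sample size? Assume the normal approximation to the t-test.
n = 218

Sample size formula (one-sample t-test, normal approximation):
n = ((z_{α/2} + z_β) / d)²

z_{α/2} = 1.960 (for α = 0.05, two-sided)
z_β = 0.842 (for power = 0.8)
d = 0.19

n = ((1.960 + 0.842) / 0.19)²
n = (14.747)²
n ≈ 217.47
Round up to the next whole number: n = 218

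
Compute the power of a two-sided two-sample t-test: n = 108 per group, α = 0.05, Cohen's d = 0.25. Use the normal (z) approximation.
Power ≈ 0.45

Power calculation (two-sample t-test, normal approximation):
z_β = d · √(n/2) - z_{α/2}
z_β = 0.25 · √(108/2) - 1.960
z_β = 0.25 · 7.348 - 1.960
z_β = -0.123

Power = Φ(z_β) = Φ(-0.123) ≈ 0.451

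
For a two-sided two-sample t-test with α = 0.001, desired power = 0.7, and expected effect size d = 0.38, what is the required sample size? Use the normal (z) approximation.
n = 202 per group

Sample size formula (two-sample t-test, normal approximation):
n = 2 · ((z_{α/2} + z_β) / d)²

z_{α/2} = 3.291 (for α = 0.001, two-sided)
z_β = 0.524 (for power = 0.7)
d = 0.38

n = 2 · ((3.291 + 0.524) / 0.38)²
n = 2 · (10.039)²
n ≈ 201.56
Round up to the next whole number: n = 202 per group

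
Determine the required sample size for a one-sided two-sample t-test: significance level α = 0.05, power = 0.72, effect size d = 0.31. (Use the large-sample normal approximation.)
n = 104 per group

Sample size formula (two-sample t-test, normal approximation):
n = 2 · ((z_α + z_β) / d)²

z_α = 1.645 (for α = 0.05, one-sided)
z_β = 0.583 (for power = 0.72)
d = 0.31

n = 2 · ((1.645 + 0.583) / 0.31)²
n = 2 · (7.187)²
n ≈ 103.31
Round up to the next whole number: n = 104 per group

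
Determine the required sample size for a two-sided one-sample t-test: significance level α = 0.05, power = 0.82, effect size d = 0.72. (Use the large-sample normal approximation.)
n = 16

Sample size formula (one-sample t-test, normal approximation):
n = ((z_{α/2} + z_β) / d)²

z_{α/2} = 1.960 (for α = 0.05, two-sided)
z_β = 0.915 (for power = 0.82)
d = 0.72

n = ((1.960 + 0.915) / 0.72)²
n = (3.993)²
n ≈ 15.94
Round up to the next whole number: n = 16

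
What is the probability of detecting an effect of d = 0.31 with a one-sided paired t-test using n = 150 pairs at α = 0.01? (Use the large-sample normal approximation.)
Power ≈ 0.93

Power calculation (paired t-test, normal approximation):
z_β = d · √n - z_α
z_β = 0.31 · √150 - 2.326
z_β = 0.31 · 12.247 - 2.326
z_β = 1.470

Power = Φ(z_β) = Φ(1.470) ≈ 0.929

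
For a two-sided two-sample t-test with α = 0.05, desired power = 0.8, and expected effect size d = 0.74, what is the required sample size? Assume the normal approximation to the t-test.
n = 29 per group

Sample size formula (two-sample t-test, normal approximation):
n = 2 · ((z_{α/2} + z_β) / d)²

z_{α/2} = 1.960 (for α = 0.05, two-sided)
z_β = 0.842 (for power = 0.8)
d = 0.74

n = 2 · ((1.960 + 0.842) / 0.74)²
n = 2 · (3.786)²
n ≈ 28.67
Round up to the next whole number: n = 29 per group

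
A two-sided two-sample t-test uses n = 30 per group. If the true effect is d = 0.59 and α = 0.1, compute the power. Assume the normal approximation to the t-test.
Power ≈ 0.74

Power calculation (two-sample t-test, normal approximation):
z_β = d · √(n/2) - z_{α/2}
z_β = 0.59 · √(30/2) - 1.645
z_β = 0.59 · 3.873 - 1.645
z_β = 0.640

Power = Φ(z_β) = Φ(0.640) ≈ 0.739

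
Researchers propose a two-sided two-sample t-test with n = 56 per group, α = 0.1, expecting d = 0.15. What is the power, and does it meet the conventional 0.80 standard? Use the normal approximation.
Power ≈ 0.20; the study is underpowered (power < 0.80)

Power calculation (two-sample t-test, normal approximation):
z_β = d · √(n/2) - z_{α/2}
z_β = 0.15 · √(56/2) - 1.645
z_β = 0.15 · 5.292 - 1.645
z_β = -0.851

Power = Φ(z_β) = Φ(-0.851) ≈ 0.197

Effect size d = 0.15 is very small by Cohen's convention (0.2/0.5/0.8).

Threshold: power ≥ 0.80 is conventionally adequate.
Power ≈ 0.20 → the study is underpowered (power < 0.80).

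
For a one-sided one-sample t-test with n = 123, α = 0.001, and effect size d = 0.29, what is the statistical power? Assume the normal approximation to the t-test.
Power ≈ 0.55

Power calculation (one-sample t-test, normal approximation):
z_β = d · √n - z_α
z_β = 0.29 · √123 - 3.090
z_β = 0.29 · 11.091 - 3.090
z_β = 0.126

Power = Φ(z_β) = Φ(0.126) ≈ 0.550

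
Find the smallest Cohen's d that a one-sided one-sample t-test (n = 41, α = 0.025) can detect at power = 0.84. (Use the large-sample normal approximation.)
d ≈ 0.46

Minimum detectable effect (one-sample t-test, normal approximation):
d = (z_α + z_β) / √n
d = (1.960 + 0.994) / √41
d = 2.954 / 6.403
d ≈ 0.46

By Cohen's convention (0.2 small / 0.5 medium / 0.8 large): small effect.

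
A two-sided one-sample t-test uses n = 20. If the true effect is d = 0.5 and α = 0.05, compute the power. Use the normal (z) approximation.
Power ≈ 0.61

Power calculation (one-sample t-test, normal approximation):
z_β = d · √n - z_{α/2}
z_β = 0.5 · √20 - 1.960
z_β = 0.5 · 4.472 - 1.960
z_β = 0.276

Power = Φ(z_β) = Φ(0.276) ≈ 0.609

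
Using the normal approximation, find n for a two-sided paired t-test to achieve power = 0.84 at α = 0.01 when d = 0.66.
n = 30 pairs

Sample size formula (paired t-test, normal approximation):
n = ((z_{α/2} + z_β) / d)²

z_{α/2} = 2.576 (for α = 0.01, two-sided)
z_β = 0.994 (for power = 0.84)
d = 0.66

n = ((2.576 + 0.994) / 0.66)²
n = (5.409)²
n ≈ 29.26
Round up to the next whole number: n = 30 pairs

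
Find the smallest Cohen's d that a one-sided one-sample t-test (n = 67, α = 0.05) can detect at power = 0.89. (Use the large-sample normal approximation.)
d ≈ 0.35

Minimum detectable effect (one-sample t-test, normal approximation):
d = (z_α + z_β) / √n
d = (1.645 + 1.227) / √67
d = 2.871 / 8.185
d ≈ 0.35

By Cohen's convention (0.2 small / 0.5 medium / 0.8 large): small effect.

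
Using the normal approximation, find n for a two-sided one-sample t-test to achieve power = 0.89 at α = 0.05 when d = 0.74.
n = 19

Sample size formula (one-sample t-test, normal approximation):
n = ((z_{α/2} + z_β) / d)²

z_{α/2} = 1.960 (for α = 0.05, two-sided)
z_β = 1.227 (for power = 0.89)
d = 0.74

n = ((1.960 + 1.227) / 0.74)²
n = (4.307)²
n ≈ 18.55
Round up to the next whole number: n = 19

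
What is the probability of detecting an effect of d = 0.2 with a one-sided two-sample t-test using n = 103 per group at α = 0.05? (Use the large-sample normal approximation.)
Power ≈ 0.42

Power calculation (two-sample t-test, normal approximation):
z_β = d · √(n/2) - z_α
z_β = 0.2 · √(103/2) - 1.645
z_β = 0.2 · 7.176 - 1.645
z_β = -0.210

Power = Φ(z_β) = Φ(-0.210) ≈ 0.417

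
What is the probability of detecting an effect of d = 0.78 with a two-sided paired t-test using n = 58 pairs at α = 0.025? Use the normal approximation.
Power ≈ 1.00

Power calculation (paired t-test, normal approximation):
z_β = d · √n - z_{α/2}
z_β = 0.78 · √58 - 2.241
z_β = 0.78 · 7.616 - 2.241
z_β = 3.699

Power = Φ(z_β) = Φ(3.699) ≈ 1.000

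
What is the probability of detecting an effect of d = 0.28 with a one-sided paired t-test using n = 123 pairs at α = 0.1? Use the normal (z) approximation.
Power ≈ 0.97

Power calculation (paired t-test, normal approximation):
z_β = d · √n - z_α
z_β = 0.28 · √123 - 1.282
z_β = 0.28 · 11.091 - 1.282
z_β = 1.824

Power = Φ(z_β) = Φ(1.824) ≈ 0.966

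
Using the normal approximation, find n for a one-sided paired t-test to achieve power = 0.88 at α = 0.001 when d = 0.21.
n = 413 pairs

Sample size formula (paired t-test, normal approximation):
n = ((z_α + z_β) / d)²

z_α = 3.090 (for α = 0.001, one-sided)
z_β = 1.175 (for power = 0.88)
d = 0.21

n = ((3.090 + 1.175) / 0.21)²
n = (20.310)²
n ≈ 412.50
Round up to the next whole number: n = 413 pairs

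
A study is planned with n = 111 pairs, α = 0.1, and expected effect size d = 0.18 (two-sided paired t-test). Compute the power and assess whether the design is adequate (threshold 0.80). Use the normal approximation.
Power ≈ 0.60; the study is underpowered (power < 0.80)

Power calculation (paired t-test, normal approximation):
z_β = d · √n - z_{α/2}
z_β = 0.18 · √111 - 1.645
z_β = 0.18 · 10.536 - 1.645
z_β = 0.252

Power = Φ(z_β) = Φ(0.252) ≈ 0.599

Effect size d = 0.18 is very small by Cohen's convention (0.2/0.5/0.8).

Threshold: power ≥ 0.80 is conventionally adequate.
Power ≈ 0.60 → the study is underpowered (power < 0.80).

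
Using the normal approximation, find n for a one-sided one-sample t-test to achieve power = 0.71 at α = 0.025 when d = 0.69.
n = 14

Sample size formula (one-sample t-test, normal approximation):
n = ((z_α + z_β) / d)²

z_α = 1.960 (for α = 0.025, one-sided)
z_β = 0.553 (for power = 0.71)
d = 0.69

n = ((1.960 + 0.553) / 0.69)²
n = (3.642)²
n ≈ 13.26
Round up to the next whole number: n = 14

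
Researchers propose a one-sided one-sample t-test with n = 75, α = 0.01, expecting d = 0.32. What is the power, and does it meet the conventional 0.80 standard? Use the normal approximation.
Power ≈ 0.67; the study is underpowered (power < 0.80)

Power calculation (one-sample t-test, normal approximation):
z_β = d · √n - z_α
z_β = 0.32 · √75 - 2.326
z_β = 0.32 · 8.660 - 2.326
z_β = 0.445

Power = Φ(z_β) = Φ(0.445) ≈ 0.672

Effect size d = 0.32 is small by Cohen's convention (0.2/0.5/0.8).

Threshold: power ≥ 0.80 is conventionally adequate.
Power ≈ 0.67 → the study is underpowered (power < 0.80).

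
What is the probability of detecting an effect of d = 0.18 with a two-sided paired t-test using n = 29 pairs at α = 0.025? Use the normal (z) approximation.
Power ≈ 0.10

Power calculation (paired t-test, normal approximation):
z_β = d · √n - z_{α/2}
z_β = 0.18 · √29 - 2.241
z_β = 0.18 · 5.385 - 2.241
z_β = -1.272

Power = Φ(z_β) = Φ(-1.272) ≈ 0.102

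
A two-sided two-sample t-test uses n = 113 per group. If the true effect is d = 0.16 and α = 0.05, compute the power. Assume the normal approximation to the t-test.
Power ≈ 0.22

Power calculation (two-sample t-test, normal approximation):
z_β = d · √(n/2) - z_{α/2}
z_β = 0.16 · √(113/2) - 1.960
z_β = 0.16 · 7.517 - 1.960
z_β = -0.757

Power = Φ(z_β) = Φ(-0.757) ≈ 0.224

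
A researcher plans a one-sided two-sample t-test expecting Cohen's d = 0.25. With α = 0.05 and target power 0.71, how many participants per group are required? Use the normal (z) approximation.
n = 155 per group

Sample size formula (two-sample t-test, normal approximation):
n = 2 · ((z_α + z_β) / d)²

z_α = 1.645 (for α = 0.05, one-sided)
z_β = 0.553 (for power = 0.71)
d = 0.25

n = 2 · ((1.645 + 0.553) / 0.25)²
n = 2 · (8.792)²
n ≈ 154.60
Round up to the next whole number: n = 155 per group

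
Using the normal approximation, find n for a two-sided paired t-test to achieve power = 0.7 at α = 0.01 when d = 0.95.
n = 11 pairs

Sample size formula (paired t-test, normal approximation):
n = ((z_{α/2} + z_β) / d)²

z_{α/2} = 2.576 (for α = 0.01, two-sided)
z_β = 0.524 (for power = 0.7)
d = 0.95

n = ((2.576 + 0.524) / 0.95)²
n = (3.263)²
n ≈ 10.65
Round up to the next whole number: n = 11 pairs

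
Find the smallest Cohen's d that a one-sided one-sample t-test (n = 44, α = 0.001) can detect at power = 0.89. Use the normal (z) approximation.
d ≈ 0.65

Minimum detectable effect (one-sample t-test, normal approximation):
d = (z_α + z_β) / √n
d = (3.090 + 1.227) / √44
d = 4.317 / 6.633
d ≈ 0.65

By Cohen's convention (0.2 small / 0.5 medium / 0.8 large): medium effect.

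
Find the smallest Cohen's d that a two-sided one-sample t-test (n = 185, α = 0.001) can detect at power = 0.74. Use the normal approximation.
d ≈ 0.29

Minimum detectable effect (one-sample t-test, normal approximation):
d = (z_{α/2} + z_β) / √n
d = (3.291 + 0.643) / √185
d = 3.934 / 13.601
d ≈ 0.29

By Cohen's convention (0.2 small / 0.5 medium / 0.8 large): small effect.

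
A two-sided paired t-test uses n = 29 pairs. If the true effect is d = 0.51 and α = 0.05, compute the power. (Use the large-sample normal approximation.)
Power ≈ 0.78

Power calculation (paired t-test, normal approximation):
z_β = d · √n - z_{α/2}
z_β = 0.51 · √29 - 1.960
z_β = 0.51 · 5.385 - 1.960
z_β = 0.786

Power = Φ(z_β) = Φ(0.786) ≈ 0.784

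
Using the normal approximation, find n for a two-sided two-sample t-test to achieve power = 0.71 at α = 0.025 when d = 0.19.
n = 433 per group

Sample size formula (two-sample t-test, normal approximation):
n = 2 · ((z_{α/2} + z_β) / d)²

z_{α/2} = 2.241 (for α = 0.025, two-sided)
z_β = 0.553 (for power = 0.71)
d = 0.19

n = 2 · ((2.241 + 0.553) / 0.19)²
n = 2 · (14.705)²
n ≈ 432.47
Round up to the next whole number: n = 433 per group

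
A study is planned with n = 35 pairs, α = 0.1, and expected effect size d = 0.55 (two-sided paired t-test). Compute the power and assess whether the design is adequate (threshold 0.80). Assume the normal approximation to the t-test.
Power ≈ 0.95; the study is adequately powered (power ≥ 0.80)

Power calculation (paired t-test, normal approximation):
z_β = d · √n - z_{α/2}
z_β = 0.55 · √35 - 1.645
z_β = 0.55 · 5.916 - 1.645
z_β = 1.609

Power = Φ(z_β) = Φ(1.609) ≈ 0.946

Effect size d = 0.55 is medium by Cohen's convention (0.2/0.5/0.8).

Threshold: power ≥ 0.80 is conventionally adequate.
Power ≈ 0.95 → the study is adequately powered (power ≥ 0.80).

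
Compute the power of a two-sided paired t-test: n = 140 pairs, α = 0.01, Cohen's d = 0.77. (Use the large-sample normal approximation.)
Power ≈ 1.00

Power calculation (paired t-test, normal approximation):
z_β = d · √n - z_{α/2}
z_β = 0.77 · √140 - 2.576
z_β = 0.77 · 11.832 - 2.576
z_β = 6.535

Power = Φ(z_β) = Φ(6.535) ≈ 1.000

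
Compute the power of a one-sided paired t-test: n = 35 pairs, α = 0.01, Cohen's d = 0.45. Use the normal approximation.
Power ≈ 0.63

Power calculation (paired t-test, normal approximation):
z_β = d · √n - z_α
z_β = 0.45 · √35 - 2.326
z_β = 0.45 · 5.916 - 2.326
z_β = 0.336

Power = Φ(z_β) = Φ(0.336) ≈ 0.632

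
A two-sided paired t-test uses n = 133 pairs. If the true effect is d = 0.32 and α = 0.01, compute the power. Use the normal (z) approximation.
Power ≈ 0.87

Power calculation (paired t-test, normal approximation):
z_β = d · √n - z_{α/2}
z_β = 0.32 · √133 - 2.576
z_β = 0.32 · 11.533 - 2.576
z_β = 1.115

Power = Φ(z_β) = Φ(1.115) ≈ 0.867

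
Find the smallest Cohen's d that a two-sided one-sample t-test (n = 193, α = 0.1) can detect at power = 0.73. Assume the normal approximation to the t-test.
d ≈ 0.16

Minimum detectable effect (one-sample t-test, normal approximation):
d = (z_{α/2} + z_β) / √n
d = (1.645 + 0.613) / √193
d = 2.258 / 13.892
d ≈ 0.16

By Cohen's convention (0.2 small / 0.5 medium / 0.8 large): very small effect.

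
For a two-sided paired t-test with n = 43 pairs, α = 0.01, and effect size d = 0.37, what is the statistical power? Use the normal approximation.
Power ≈ 0.44

Power calculation (paired t-test, normal approximation):
z_β = d · √n - z_{α/2}
z_β = 0.37 · √43 - 2.576
z_β = 0.37 · 6.557 - 2.576
z_β = -0.150

Power = Φ(z_β) = Φ(-0.150) ≈ 0.441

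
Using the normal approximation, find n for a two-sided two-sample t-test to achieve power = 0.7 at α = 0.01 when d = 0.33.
n = 177 per group

Sample size formula (two-sample t-test, normal approximation):
n = 2 · ((z_{α/2} + z_β) / d)²

z_{α/2} = 2.576 (for α = 0.01, two-sided)
z_β = 0.524 (for power = 0.7)
d = 0.33

n = 2 · ((2.576 + 0.524) / 0.33)²
n = 2 · (9.394)²
n ≈ 176.49
Round up to the next whole number: n = 177 per group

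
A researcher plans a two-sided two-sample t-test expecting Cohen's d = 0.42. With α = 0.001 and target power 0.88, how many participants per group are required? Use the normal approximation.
n = 227 per group

Sample size formula (two-sample t-test, normal approximation):
n = 2 · ((z_{α/2} + z_β) / d)²

z_{α/2} = 3.291 (for α = 0.001, two-sided)
z_β = 1.175 (for power = 0.88)
d = 0.42

n = 2 · ((3.291 + 1.175) / 0.42)²
n = 2 · (10.633)²
n ≈ 226.12
Round up to the next whole number: n = 227 per group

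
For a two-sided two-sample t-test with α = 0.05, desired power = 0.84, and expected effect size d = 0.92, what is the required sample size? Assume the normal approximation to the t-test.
n = 21 per group

Sample size formula (two-sample t-test, normal approximation):
n = 2 · ((z_{α/2} + z_β) / d)²

z_{α/2} = 1.960 (for α = 0.05, two-sided)
z_β = 0.994 (for power = 0.84)
d = 0.92

n = 2 · ((1.960 + 0.994) / 0.92)²
n = 2 · (3.211)²
n ≈ 20.62
Round up to the next whole number: n = 21 per group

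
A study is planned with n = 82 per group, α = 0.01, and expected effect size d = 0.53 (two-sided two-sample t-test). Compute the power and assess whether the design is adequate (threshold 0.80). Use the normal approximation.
Power ≈ 0.79; the study is underpowered (power < 0.80)

Power calculation (two-sample t-test, normal approximation):
z_β = d · √(n/2) - z_{α/2}
z_β = 0.53 · √(82/2) - 2.576
z_β = 0.53 · 6.403 - 2.576
z_β = 0.818

Power = Φ(z_β) = Φ(0.818) ≈ 0.793

Effect size d = 0.53 is medium by Cohen's convention (0.2/0.5/0.8).

Threshold: power ≥ 0.80 is conventionally adequate.
Power ≈ 0.79 → the study is underpowered (power < 0.80).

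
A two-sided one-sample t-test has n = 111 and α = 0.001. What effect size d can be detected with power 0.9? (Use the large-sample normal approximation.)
d ≈ 0.43

Minimum detectable effect (one-sample t-test, normal approximation):
d = (z_{α/2} + z_β) / √n
d = (3.291 + 1.282) / √111
d = 4.572 / 10.536
d ≈ 0.43

By Cohen's convention (0.2 small / 0.5 medium / 0.8 large): small effect.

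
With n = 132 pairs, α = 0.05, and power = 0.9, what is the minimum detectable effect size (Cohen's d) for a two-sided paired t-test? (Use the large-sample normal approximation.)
d ≈ 0.28

Minimum detectable effect (paired t-test, normal approximation):
d = (z_{α/2} + z_β) / √n
d = (1.960 + 1.282) / √132
d = 3.242 / 11.489
d ≈ 0.28

By Cohen's convention (0.2 small / 0.5 medium / 0.8 large): small effect.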